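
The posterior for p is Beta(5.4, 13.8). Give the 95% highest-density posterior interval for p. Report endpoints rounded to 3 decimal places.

The posterior is unimodal and skewed, so the HPD interval has equal density at both endpoints and is the shortest 95% interval.
Solving f(0.097) = f(0.478) with F(0.478) − F(0.097) = 0.95 gives [0.097, 0.478].
For comparison, the equal-tailed interval is [0.110, 0.496]; the HPD is narrower and shifted toward the mode.

[0.097, 0.478]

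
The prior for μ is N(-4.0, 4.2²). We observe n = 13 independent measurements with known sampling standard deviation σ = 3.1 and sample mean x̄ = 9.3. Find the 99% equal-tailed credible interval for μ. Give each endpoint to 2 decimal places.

[6.60, 10.93]

Posterior precision = 1/4.2² + 13/3.1² = 0.0567 + 1.3528 = 1.4094, so posterior SD = 0.8423.
Posterior mean = (-4.0/4.2² + 13·9.3/3.1²) / 1.4094 = 8.7651.
Interval: 8.7651 ± 2.576 × 0.8423 → [6.60, 10.93].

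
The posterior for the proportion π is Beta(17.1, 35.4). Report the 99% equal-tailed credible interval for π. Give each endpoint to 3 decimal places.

Posterior: Beta(17.1, 35.4).
Equal-tailed 99% interval: the 0.005 and 0.995 quantiles of Beta(17.1, 35.4).
Posterior mean ≈ 0.326, SD ≈ 0.064; a Normal approximation gives roughly [0.161, 0.491].
Exact: F⁻¹(0.005) = 0.176; F⁻¹(0.995) = 0.500.

[0.176, 0.500]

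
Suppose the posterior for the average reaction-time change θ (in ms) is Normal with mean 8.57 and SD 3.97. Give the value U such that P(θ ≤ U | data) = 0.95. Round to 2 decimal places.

Need U with P(θ ≤ U) = 0.95: U = 8.57 + z_{0.05}·3.97.
z = 1.645; U = 8.57 + 1.645 × 3.97 = 15.10.

15.10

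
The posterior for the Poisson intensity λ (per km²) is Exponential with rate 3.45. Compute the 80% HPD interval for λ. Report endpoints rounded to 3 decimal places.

[0.000, 0.467]

The exponential density is strictly decreasing on [0, ∞), so the HPD interval is anchored at 0: [0, q] with P(λ ≤ q) = 0.80.
q = −ln(1 − 0.80) / 3.45 = 1.6094 / 3.45 = 0.467.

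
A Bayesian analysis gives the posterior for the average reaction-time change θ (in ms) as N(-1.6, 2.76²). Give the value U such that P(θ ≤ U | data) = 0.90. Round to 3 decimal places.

Need U with P(θ ≤ U) = 0.90: U = -1.6 + z_{0.1}·2.76.
z = 1.282; U = -1.6 + 1.282 × 2.76 = 1.937.

1.937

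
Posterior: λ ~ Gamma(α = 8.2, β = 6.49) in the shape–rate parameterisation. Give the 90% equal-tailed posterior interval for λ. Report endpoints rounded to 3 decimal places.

[0.635, 2.066]

Posterior: Gamma(shape 8.2, rate 6.49).
Equal-tailed 90% interval: Gamma(8.2, 6.49) quantiles at 0.05 and 0.95.
Posterior mean ≈ 1.263, SD ≈ 0.441; a Normal approximation gives roughly [0.538, 1.989].
Exact: lower = 0.635; upper = 2.066.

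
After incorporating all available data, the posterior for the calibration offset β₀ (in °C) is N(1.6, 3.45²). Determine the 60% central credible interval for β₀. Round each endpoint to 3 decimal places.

[-1.304, 4.504]

The posterior is symmetric, so the 60% equal-tailed interval is β₀ = 1.6 ± z·3.45 with z = 0.842.
Half-width: 0.842 × 3.45 = 2.904.
1.6 − 2.904 = -1.304; 1.6 + 2.904 = 4.504.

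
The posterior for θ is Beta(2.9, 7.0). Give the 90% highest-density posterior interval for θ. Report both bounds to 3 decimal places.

[0.068, 0.507]

The posterior is unimodal and skewed, so the HPD interval has equal density at both endpoints and is the shortest 90% interval.
Solving f(0.068) = f(0.507) with F(0.507) − F(0.068) = 0.90 gives [0.068, 0.507].
For comparison, the equal-tailed interval is [0.092, 0.543]; the HPD is narrower and shifted toward the mode.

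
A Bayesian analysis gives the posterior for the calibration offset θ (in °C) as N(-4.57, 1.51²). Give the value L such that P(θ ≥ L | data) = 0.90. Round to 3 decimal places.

-6.505

Need L with P(θ ≥ L) = 0.90: L = -4.57 − z_{0.1}·1.51.
z = 1.282; L = -4.57 − 1.282 × 1.51 = -6.505.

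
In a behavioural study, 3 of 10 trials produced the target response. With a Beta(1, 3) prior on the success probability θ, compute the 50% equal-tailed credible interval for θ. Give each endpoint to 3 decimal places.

[0.199, 0.361]

Posterior: Beta(1+3, 3+7) = Beta(4, 10).
Equal-tailed 50% interval: the 0.25 and 0.75 quantiles of Beta(4, 10).
Posterior mean ≈ 0.286, SD ≈ 0.117; a Normal approximation gives roughly [0.207, 0.364].
Exact: F⁻¹(0.25) = 0.199; F⁻¹(0.75) = 0.361.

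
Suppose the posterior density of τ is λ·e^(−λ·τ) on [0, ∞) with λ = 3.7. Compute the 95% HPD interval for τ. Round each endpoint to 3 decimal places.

[0.000, 0.810]

The exponential density is strictly decreasing on [0, ∞), so the HPD interval is anchored at 0: [0, q] with P(τ ≤ q) = 0.95.
q = −ln(1 − 0.95) / 3.7 = 2.9957 / 3.7 = 0.810.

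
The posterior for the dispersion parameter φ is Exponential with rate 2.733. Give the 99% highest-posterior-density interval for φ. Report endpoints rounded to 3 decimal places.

The exponential density is strictly decreasing on [0, ∞), so the HPD interval is anchored at 0: [0, q] with P(φ ≤ q) = 0.99.
q = −ln(1 − 0.99) / 2.733 = 4.6052 / 2.733 = 1.685.

[0.000, 1.685]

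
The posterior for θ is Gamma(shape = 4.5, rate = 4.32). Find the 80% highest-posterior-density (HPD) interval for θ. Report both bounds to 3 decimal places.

The posterior is unimodal and skewed, so the HPD interval has equal density at both endpoints and is the shortest 80% interval.
Solving f(0.366) = f(1.518) with F(1.518) − F(0.366) = 0.80 gives [0.366, 1.518].
For comparison, the equal-tailed interval is [0.482, 1.699]; the HPD is narrower and shifted toward the mode.

[0.366, 1.518]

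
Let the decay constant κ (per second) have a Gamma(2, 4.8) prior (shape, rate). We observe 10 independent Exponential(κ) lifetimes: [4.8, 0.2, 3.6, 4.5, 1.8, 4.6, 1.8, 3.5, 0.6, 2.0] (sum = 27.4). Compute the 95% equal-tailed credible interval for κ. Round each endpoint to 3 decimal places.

[0.193, 0.611]

Posterior: Gamma(2+10, 4.8+27.4) = Gamma(12, 32.2) (shape, rate).
Equal-tailed 95% interval: Gamma(12, 32.2) quantiles at 0.025 and 0.975.
Posterior mean ≈ 0.373, SD ≈ 0.108; a Normal approximation gives roughly [0.162, 0.584].
Exact: lower = 0.193; upper = 0.611.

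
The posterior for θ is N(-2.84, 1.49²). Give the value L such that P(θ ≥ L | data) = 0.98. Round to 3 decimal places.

Need L with P(θ ≥ L) = 0.98: L = -2.84 − z_{0.02}·1.49.
z = 2.054; L = -2.84 − 2.054 × 1.49 = -5.900.

-5.900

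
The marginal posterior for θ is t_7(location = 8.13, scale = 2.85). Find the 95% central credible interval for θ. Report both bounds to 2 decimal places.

The t_7 distribution is symmetric; the 95% interval is 8.13 ± t·2.85 with t_{0.975,7} = 2.365.
Half-width: 2.365 × 2.85 = 6.74.
8.13 − 6.74 = 1.39; 8.13 + 6.74 = 14.87.

[1.39, 14.87]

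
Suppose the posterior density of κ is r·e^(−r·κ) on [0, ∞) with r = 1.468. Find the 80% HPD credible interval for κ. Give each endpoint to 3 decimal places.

[0.000, 1.096]

The exponential density is strictly decreasing on [0, ∞), so the HPD interval is anchored at 0: [0, q] with P(κ ≤ q) = 0.80.
q = −ln(1 − 0.80) / 1.468 = 1.6094 / 1.468 = 1.096.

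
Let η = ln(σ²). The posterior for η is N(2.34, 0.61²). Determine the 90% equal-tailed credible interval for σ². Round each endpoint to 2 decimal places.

On the log scale the 90% interval is 2.34 ± 1.645 × 0.61 = [1.3366, 3.3434].
Exponentiate: [e^1.3366, e^3.3434] = [3.81, 28.31].

[3.81, 28.31]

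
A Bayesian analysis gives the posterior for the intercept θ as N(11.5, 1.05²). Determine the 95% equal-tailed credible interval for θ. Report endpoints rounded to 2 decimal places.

[9.44, 13.56]

The posterior is symmetric, so the 95% equal-tailed interval is θ = 11.5 ± z·1.05 with z = 1.960.
Half-width: 1.960 × 1.05 = 2.06.
11.5 − 2.06 = 9.44; 11.5 + 2.06 = 13.56.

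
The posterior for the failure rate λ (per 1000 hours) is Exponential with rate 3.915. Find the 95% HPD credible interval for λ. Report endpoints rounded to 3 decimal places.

The exponential density is strictly decreasing on [0, ∞), so the HPD interval is anchored at 0: [0, q] with P(λ ≤ q) = 0.95.
q = −ln(1 − 0.95) / 3.915 = 2.9957 / 3.915 = 0.765.

[0.000, 0.765]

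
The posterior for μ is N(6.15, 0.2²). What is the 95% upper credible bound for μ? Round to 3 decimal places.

6.479

Need U with P(μ ≤ U) = 0.95: U = 6.15 + z_{0.05}·0.2.
z = 1.645; U = 6.15 + 1.645 × 0.2 = 6.479.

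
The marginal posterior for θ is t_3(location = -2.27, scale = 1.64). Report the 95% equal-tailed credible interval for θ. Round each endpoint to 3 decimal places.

The t_3 distribution is symmetric; the 95% interval is -2.27 ± t·1.64 with t_{0.975,3} = 3.182.
Half-width: 3.182 × 1.64 = 5.219.
-2.27 − 5.219 = -7.489; -2.27 + 5.219 = 2.949.

[-7.489, 2.949]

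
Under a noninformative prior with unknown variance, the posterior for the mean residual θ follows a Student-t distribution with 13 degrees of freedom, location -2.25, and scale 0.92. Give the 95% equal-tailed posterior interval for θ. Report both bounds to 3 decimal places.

[-4.238, -0.262]

The t_13 distribution is symmetric; the 95% interval is -2.25 ± t·0.92 with t_{0.975,13} = 2.160.
Half-width: 2.160 × 0.92 = 1.988.
-2.25 − 1.988 = -4.238; -2.25 + 1.988 = -0.262.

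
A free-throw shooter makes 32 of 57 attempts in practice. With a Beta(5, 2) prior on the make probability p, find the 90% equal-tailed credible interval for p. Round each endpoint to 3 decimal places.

[0.476, 0.678]

Posterior: Beta(5+32, 2+25) = Beta(37, 27).
Equal-tailed 90% interval: the 0.05 and 0.95 quantiles of Beta(37, 27).
Posterior mean ≈ 0.578, SD ≈ 0.061; a Normal approximation gives roughly [0.477, 0.679].
Exact: F⁻¹(0.05) = 0.476; F⁻¹(0.95) = 0.678.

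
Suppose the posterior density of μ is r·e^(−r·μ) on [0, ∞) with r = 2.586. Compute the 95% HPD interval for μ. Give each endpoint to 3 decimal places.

The exponential density is strictly decreasing on [0, ∞), so the HPD interval is anchored at 0: [0, q] with P(μ ≤ q) = 0.95.
q = −ln(1 − 0.95) / 2.586 = 2.9957 / 2.586 = 1.158.

[0.000, 1.158]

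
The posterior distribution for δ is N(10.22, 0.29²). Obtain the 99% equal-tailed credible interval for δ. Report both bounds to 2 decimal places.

[9.47, 10.97]

The posterior is symmetric, so the 99% equal-tailed interval is δ = 10.22 ± z·0.29 with z = 2.576.
Half-width: 2.576 × 0.29 = 0.75.
10.22 − 0.75 = 9.47; 10.22 + 0.75 = 10.97.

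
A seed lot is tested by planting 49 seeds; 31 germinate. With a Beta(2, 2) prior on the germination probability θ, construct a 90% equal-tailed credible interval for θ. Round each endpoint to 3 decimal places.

[0.511, 0.729]

Posterior: Beta(2+31, 2+18) = Beta(33, 20).
Equal-tailed 90% interval: the 0.05 and 0.95 quantiles of Beta(33, 20).
Posterior mean ≈ 0.623, SD ≈ 0.066; a Normal approximation gives roughly [0.514, 0.731].
Exact: F⁻¹(0.05) = 0.511; F⁻¹(0.95) = 0.729.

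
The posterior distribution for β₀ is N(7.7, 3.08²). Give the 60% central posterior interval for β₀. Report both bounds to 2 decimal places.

[5.11, 10.29]

The posterior is symmetric, so the 60% equal-tailed interval is β₀ = 7.7 ± z·3.08 with z = 0.842.
Half-width: 0.842 × 3.08 = 2.59.
7.7 − 2.59 = 5.11; 7.7 + 2.59 = 10.29.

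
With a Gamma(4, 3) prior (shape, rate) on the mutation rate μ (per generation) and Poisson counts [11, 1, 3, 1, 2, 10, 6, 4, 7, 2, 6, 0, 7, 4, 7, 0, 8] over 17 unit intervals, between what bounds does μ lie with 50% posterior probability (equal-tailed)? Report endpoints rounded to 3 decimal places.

[3.834, 4.447]

Posterior: Gamma(4+79, 3+17) = Gamma(83, 20) (shape, rate).
Equal-tailed 50% interval: Gamma(83, 20) quantiles at 0.25 and 0.75.
Posterior mean ≈ 4.150, SD ≈ 0.456; a Normal approximation gives roughly [3.843, 4.457].
Exact: lower = 3.834; upper = 4.447.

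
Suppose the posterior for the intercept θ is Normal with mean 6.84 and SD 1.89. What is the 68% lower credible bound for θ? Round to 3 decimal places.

5.956

Need L with P(θ ≥ L) = 0.68: L = 6.84 − z_{0.32}·1.89.
z = 0.468; L = 6.84 − 0.468 × 1.89 = 5.956.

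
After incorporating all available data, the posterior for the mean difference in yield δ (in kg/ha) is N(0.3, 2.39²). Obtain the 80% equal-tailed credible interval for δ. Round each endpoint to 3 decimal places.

[-2.763, 3.363]

The posterior is symmetric, so the 80% equal-tailed interval is δ = 0.3 ± z·2.39 with z = 1.282.
Half-width: 1.282 × 2.39 = 3.063.
0.3 − 3.063 = -2.763; 0.3 + 3.063 = 3.363.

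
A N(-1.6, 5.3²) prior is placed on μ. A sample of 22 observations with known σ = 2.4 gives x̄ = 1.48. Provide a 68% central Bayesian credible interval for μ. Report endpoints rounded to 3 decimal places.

Posterior precision = 1/5.3² + 22/2.4² = 0.0356 + 3.8194 = 3.8550, so posterior SD = 0.5093.
Posterior mean = (-1.6/5.3² + 22·1.48/2.4²) / 3.8550 = 1.4516.
Interval: 1.4516 ± 0.994 × 0.5093 → [0.945, 1.958].

[0.945, 1.958]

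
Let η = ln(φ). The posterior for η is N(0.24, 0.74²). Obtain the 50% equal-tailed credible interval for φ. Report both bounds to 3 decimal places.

On the log scale the 50% interval is 0.24 ± 0.674 × 0.74 = [-0.2591, 0.7391].
Exponentiate: [e^-0.2591, e^0.7391] = [0.772, 2.094].

[0.772, 2.094]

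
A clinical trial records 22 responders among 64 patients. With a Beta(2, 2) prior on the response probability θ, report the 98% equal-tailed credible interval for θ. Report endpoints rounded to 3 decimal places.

[0.227, 0.492]

Posterior: Beta(2+22, 2+42) = Beta(24, 44).
Equal-tailed 98% interval: the 0.01 and 0.99 quantiles of Beta(24, 44).
Posterior mean ≈ 0.353, SD ≈ 0.058; a Normal approximation gives roughly [0.219, 0.487].
Exact: F⁻¹(0.01) = 0.227; F⁻¹(0.99) = 0.492.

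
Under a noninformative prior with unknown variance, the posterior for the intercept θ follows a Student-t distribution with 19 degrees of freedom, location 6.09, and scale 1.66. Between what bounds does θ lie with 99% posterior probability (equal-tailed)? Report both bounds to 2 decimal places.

The t_19 distribution is symmetric; the 99% interval is 6.09 ± t·1.66 with t_{0.995,19} = 2.861.
Half-width: 2.861 × 1.66 = 4.75.
6.09 − 4.75 = 1.34; 6.09 + 4.75 = 10.84.

[1.34, 10.84]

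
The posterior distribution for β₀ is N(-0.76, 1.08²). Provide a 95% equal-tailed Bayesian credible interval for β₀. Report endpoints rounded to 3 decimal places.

[-2.877, 1.357]

The posterior is symmetric, so the 95% equal-tailed interval is β₀ = -0.76 ± z·1.08 with z = 1.960.
Half-width: 1.960 × 1.08 = 2.117.
-0.76 − 2.117 = -2.877; -0.76 + 2.117 = 1.357.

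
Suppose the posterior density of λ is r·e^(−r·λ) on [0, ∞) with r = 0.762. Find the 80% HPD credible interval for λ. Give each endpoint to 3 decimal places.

[0.000, 2.112]

The exponential density is strictly decreasing on [0, ∞), so the HPD interval is anchored at 0: [0, q] with P(λ ≤ q) = 0.80.
q = −ln(1 − 0.80) / 0.762 = 1.6094 / 0.762 = 2.112.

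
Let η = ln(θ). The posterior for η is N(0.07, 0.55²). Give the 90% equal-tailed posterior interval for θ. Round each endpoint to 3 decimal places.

On the log scale the 90% interval is 0.07 ± 1.645 × 0.55 = [-0.8347, 0.9747].
Exponentiate: [e^-0.8347, e^0.9747] = [0.434, 2.650].

[0.434, 2.650]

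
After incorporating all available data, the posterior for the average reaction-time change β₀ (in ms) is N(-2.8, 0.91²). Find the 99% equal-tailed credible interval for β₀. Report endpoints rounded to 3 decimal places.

[-5.144, -0.456]

The posterior is symmetric, so the 99% equal-tailed interval is β₀ = -2.8 ± z·0.91 with z = 2.576.
Half-width: 2.576 × 0.91 = 2.344.
-2.8 − 2.344 = -5.144; -2.8 + 2.344 = -0.456.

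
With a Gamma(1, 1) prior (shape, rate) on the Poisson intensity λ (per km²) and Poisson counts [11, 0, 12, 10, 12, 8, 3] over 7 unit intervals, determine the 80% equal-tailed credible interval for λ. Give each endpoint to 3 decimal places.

Posterior: Gamma(1+56, 1+7) = Gamma(57, 8) (shape, rate).
Equal-tailed 80% interval: Gamma(57, 8) quantiles at 0.1 and 0.9.
Posterior mean ≈ 7.125, SD ≈ 0.944; a Normal approximation gives roughly [5.916, 8.334].
Exact: lower = 5.945; upper = 8.358.

[5.945, 8.358]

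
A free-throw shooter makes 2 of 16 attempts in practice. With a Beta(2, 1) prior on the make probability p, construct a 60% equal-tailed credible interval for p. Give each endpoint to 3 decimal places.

[0.130, 0.285]

Posterior: Beta(2+2, 1+14) = Beta(4, 15).
Equal-tailed 60% interval: the 0.2 and 0.8 quantiles of Beta(4, 15).
Posterior mean ≈ 0.211, SD ≈ 0.091; a Normal approximation gives roughly [0.134, 0.287].
Exact: F⁻¹(0.2) = 0.130; F⁻¹(0.8) = 0.285.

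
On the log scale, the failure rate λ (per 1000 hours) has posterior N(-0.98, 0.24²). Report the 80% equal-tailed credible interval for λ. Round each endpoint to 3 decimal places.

[0.276, 0.510]

On the log scale the 80% interval is -0.98 ± 1.282 × 0.24 = [-1.2876, -0.6724].
Exponentiate: [e^-1.2876, e^-0.6724] = [0.276, 0.510].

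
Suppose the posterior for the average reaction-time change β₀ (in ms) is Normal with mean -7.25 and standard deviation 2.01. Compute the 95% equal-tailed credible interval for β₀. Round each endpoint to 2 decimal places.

The posterior is symmetric, so the 95% equal-tailed interval is β₀ = -7.25 ± z·2.01 with z = 1.960.
Half-width: 1.960 × 2.01 = 3.94.
-7.25 − 3.94 = -11.19; -7.25 + 3.94 = -3.31.

[-11.19, -3.31]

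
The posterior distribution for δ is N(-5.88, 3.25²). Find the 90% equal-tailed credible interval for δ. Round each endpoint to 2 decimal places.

The posterior is symmetric, so the 90% equal-tailed interval is δ = -5.88 ± z·3.25 with z = 1.645.
Half-width: 1.645 × 3.25 = 5.35.
-5.88 − 5.35 = -11.23; -5.88 + 5.35 = -0.53.

[-11.23, -0.53]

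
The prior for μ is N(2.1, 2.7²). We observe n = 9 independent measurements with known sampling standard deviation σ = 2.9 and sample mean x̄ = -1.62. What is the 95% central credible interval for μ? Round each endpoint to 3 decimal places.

[-2.981, 0.586]

Posterior precision = 1/2.7² + 9/2.9² = 0.1372 + 1.0702 = 1.2073, so posterior SD = 0.9101.
Posterior mean = (2.1/2.7² + 9·-1.62/2.9²) / 1.2073 = -1.1973.
Interval: -1.1973 ± 1.960 × 0.9101 → [-2.981, 0.586].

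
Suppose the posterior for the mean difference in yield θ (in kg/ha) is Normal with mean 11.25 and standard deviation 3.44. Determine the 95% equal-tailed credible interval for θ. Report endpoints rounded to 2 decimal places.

[4.51, 17.99]

The posterior is symmetric, so the 95% equal-tailed interval is θ = 11.25 ± z·3.44 with z = 1.960.
Half-width: 1.960 × 3.44 = 6.74.
11.25 − 6.74 = 4.51; 11.25 + 6.74 = 17.99.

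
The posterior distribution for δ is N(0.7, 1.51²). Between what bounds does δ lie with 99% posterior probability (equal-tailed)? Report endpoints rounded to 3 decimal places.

[-3.190, 4.590]

The posterior is symmetric, so the 99% equal-tailed interval is δ = 0.7 ± z·1.51 with z = 2.576.
Half-width: 2.576 × 1.51 = 3.890.
0.7 − 3.890 = -3.190; 0.7 + 3.890 = 4.590.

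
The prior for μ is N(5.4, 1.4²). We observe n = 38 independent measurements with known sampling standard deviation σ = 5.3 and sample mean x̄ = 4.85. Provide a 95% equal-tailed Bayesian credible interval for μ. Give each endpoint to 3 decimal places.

[3.565, 6.437]

Posterior precision = 1/1.4² + 38/5.3² = 0.5102 + 1.3528 = 1.8630, so posterior SD = 0.7326.
Posterior mean = (5.4/1.4² + 38·4.85/5.3²) / 1.8630 = 5.0006.
Interval: 5.0006 ± 1.960 × 0.7326 → [3.565, 6.437].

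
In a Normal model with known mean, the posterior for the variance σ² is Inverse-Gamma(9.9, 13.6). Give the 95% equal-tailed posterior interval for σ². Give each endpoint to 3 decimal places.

[0.802, 2.877]

Inverse-Gamma(9.9, 13.6) quantiles: F⁻¹(0.025) and F⁻¹(0.975).
Equivalently, 1/σ² ~ Gamma(9.9, rate = 13.6); invert its 0.975 and 0.025 quantiles.
Posterior mean ≈ 1.528, SD ≈ 0.544; a Normal approximation gives roughly [0.463, 2.594].
Exact: lower = 0.802; upper = 2.877.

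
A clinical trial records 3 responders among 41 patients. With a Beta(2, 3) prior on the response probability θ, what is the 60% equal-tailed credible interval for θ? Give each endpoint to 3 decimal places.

[0.069, 0.145]

Posterior: Beta(2+3, 3+38) = Beta(5, 41).
Equal-tailed 60% interval: the 0.2 and 0.8 quantiles of Beta(5, 41).
Posterior mean ≈ 0.109, SD ≈ 0.045; a Normal approximation gives roughly [0.070, 0.147].
Exact: F⁻¹(0.2) = 0.069; F⁻¹(0.8) = 0.145.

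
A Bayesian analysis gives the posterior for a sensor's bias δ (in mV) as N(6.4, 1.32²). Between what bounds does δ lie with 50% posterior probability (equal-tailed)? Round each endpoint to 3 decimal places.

The posterior is symmetric, so the 50% equal-tailed interval is δ = 6.4 ± z·1.32 with z = 0.674.
Half-width: 0.674 × 1.32 = 0.890.
6.4 − 0.890 = 5.510; 6.4 + 0.890 = 7.290.

[5.510, 7.290]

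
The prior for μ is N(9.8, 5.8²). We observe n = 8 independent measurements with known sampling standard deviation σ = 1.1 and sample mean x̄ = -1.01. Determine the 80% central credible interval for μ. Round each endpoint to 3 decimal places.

Posterior precision = 1/5.8² + 8/1.1² = 0.0297 + 6.6116 = 6.6413, so posterior SD = 0.3880.
Posterior mean = (9.8/5.8² + 8·-1.01/1.1²) / 6.6413 = -0.9616.
Interval: -0.9616 ± 1.282 × 0.3880 → [-1.459, -0.464].

[-1.459, -0.464]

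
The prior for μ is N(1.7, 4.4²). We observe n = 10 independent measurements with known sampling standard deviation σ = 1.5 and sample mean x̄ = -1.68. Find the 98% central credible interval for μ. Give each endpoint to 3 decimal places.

Posterior precision = 1/4.4² + 10/1.5² = 0.0517 + 4.4444 = 4.4961, so posterior SD = 0.4716.
Posterior mean = (1.7/4.4² + 10·-1.68/1.5²) / 4.4961 = -1.6412.
Interval: -1.6412 ± 2.326 × 0.4716 → [-2.738, -0.544].

[-2.738, -0.544]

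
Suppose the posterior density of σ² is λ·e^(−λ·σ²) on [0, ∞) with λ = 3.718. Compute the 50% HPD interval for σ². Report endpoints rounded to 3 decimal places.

The exponential density is strictly decreasing on [0, ∞), so the HPD interval is anchored at 0: [0, q] with P(σ² ≤ q) = 0.50.
q = −ln(1 − 0.50) / 3.718 = 0.6931 / 3.718 = 0.186.

[0.000, 0.186]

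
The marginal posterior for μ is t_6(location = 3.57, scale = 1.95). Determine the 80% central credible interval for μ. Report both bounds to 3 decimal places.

The t_6 distribution is symmetric; the 80% interval is 3.57 ± t·1.95 with t_{0.9,6} = 1.440.
Half-width: 1.440 × 1.95 = 2.808.
3.57 − 2.808 = 0.762; 3.57 + 2.808 = 6.378.

[0.762, 6.378]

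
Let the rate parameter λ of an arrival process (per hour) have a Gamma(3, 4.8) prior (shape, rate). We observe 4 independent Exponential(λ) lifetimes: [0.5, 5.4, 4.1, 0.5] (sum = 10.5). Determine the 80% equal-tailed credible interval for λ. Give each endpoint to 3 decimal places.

[0.255, 0.688]

Posterior: Gamma(3+4, 4.8+10.5) = Gamma(7, 15.3) (shape, rate).
Equal-tailed 80% interval: Gamma(7, 15.3) quantiles at 0.1 and 0.9.
Posterior mean ≈ 0.458, SD ≈ 0.173; a Normal approximation gives roughly [0.236, 0.679].
Exact: lower = 0.255; upper = 0.688.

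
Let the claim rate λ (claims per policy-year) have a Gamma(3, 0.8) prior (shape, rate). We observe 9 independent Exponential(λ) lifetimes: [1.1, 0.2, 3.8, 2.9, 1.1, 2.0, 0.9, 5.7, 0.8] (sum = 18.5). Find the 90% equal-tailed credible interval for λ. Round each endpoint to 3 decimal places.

[0.359, 0.943]

Posterior: Gamma(3+9, 0.8+18.5) = Gamma(12, 19.3) (shape, rate).
Equal-tailed 90% interval: Gamma(12, 19.3) quantiles at 0.05 and 0.95.
Posterior mean ≈ 0.622, SD ≈ 0.179; a Normal approximation gives roughly [0.327, 0.917].
Exact: lower = 0.359; upper = 0.943.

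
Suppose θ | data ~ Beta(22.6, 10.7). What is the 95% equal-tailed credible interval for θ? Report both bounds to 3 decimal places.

[0.514, 0.824]

Posterior: Beta(22.6, 10.7).
Equal-tailed 95% interval: the 0.025 and 0.975 quantiles of Beta(22.6, 10.7).
Posterior mean ≈ 0.679, SD ≈ 0.080; a Normal approximation gives roughly [0.522, 0.835].
Exact: F⁻¹(0.025) = 0.514; F⁻¹(0.975) = 0.824.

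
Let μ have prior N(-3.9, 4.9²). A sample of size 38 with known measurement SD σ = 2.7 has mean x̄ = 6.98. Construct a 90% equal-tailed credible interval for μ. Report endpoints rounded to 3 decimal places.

Posterior precision = 1/4.9² + 38/2.7² = 0.0416 + 5.2126 = 5.2543, so posterior SD = 0.4363.
Posterior mean = (-3.9/4.9² + 38·6.98/2.7²) / 5.2543 = 6.8938.
Interval: 6.8938 ± 1.645 × 0.4363 → [6.176, 7.611].

[6.176, 7.611]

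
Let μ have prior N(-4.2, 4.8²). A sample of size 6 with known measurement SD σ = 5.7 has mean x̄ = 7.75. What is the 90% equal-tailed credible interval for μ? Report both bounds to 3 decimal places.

Posterior precision = 1/4.8² + 6/5.7² = 0.0434 + 0.1847 = 0.2281, so posterior SD = 2.0939.
Posterior mean = (-4.2/4.8² + 6·7.75/5.7²) / 0.2281 = 5.4759.
Interval: 5.4759 ± 1.645 × 2.0939 → [2.032, 8.920].

[2.032, 8.920]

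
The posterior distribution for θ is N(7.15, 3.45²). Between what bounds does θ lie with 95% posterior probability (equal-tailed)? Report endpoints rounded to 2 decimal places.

The posterior is symmetric, so the 95% equal-tailed interval is θ = 7.15 ± z·3.45 with z = 1.960.
Half-width: 1.960 × 3.45 = 6.76.
7.15 − 6.76 = 0.39; 7.15 + 6.76 = 13.91.

[0.39, 13.91]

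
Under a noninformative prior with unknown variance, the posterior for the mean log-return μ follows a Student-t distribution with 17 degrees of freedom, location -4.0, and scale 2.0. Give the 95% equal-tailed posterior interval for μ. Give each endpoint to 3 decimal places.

[-8.220, 0.220]

The t_17 distribution is symmetric; the 95% interval is -4.0 ± t·2.0 with t_{0.975,17} = 2.110.
Half-width: 2.110 × 2.0 = 4.220.
-4.0 − 4.220 = -8.220; -4.0 + 4.220 = 0.220.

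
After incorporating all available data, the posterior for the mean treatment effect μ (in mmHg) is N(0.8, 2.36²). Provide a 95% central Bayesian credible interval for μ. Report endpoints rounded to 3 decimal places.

[-3.826, 5.426]

The posterior is symmetric, so the 95% equal-tailed interval is μ = 0.8 ± z·2.36 with z = 1.960.
Half-width: 1.960 × 2.36 = 4.626.
0.8 − 4.626 = -3.826; 0.8 + 4.626 = 5.426.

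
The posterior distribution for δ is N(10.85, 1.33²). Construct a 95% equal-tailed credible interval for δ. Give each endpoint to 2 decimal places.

The posterior is symmetric, so the 95% equal-tailed interval is δ = 10.85 ± z·1.33 with z = 1.960.
Half-width: 1.960 × 1.33 = 2.61.
10.85 − 2.61 = 8.24; 10.85 + 2.61 = 13.46.

[8.24, 13.46]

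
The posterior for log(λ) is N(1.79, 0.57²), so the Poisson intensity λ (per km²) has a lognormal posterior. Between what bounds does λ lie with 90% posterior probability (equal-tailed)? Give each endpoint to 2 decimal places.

On the log scale the 90% interval is 1.79 ± 1.645 × 0.57 = [0.8524, 2.7276].
Exponentiate: [e^0.8524, e^2.7276] = [2.35, 15.30].

[2.35, 15.30]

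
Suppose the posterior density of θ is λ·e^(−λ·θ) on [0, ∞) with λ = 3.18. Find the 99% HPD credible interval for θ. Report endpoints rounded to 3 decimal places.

The exponential density is strictly decreasing on [0, ∞), so the HPD interval is anchored at 0: [0, q] with P(θ ≤ q) = 0.99.
q = −ln(1 − 0.99) / 3.18 = 4.6052 / 3.18 = 1.448.

[0.000, 1.448]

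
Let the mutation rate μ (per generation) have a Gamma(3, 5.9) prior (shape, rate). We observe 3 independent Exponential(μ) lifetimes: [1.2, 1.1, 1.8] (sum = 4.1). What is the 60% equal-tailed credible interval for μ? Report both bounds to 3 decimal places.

Posterior: Gamma(3+3, 5.9+4.1) = Gamma(6, 10.0) (shape, rate).
Equal-tailed 60% interval: Gamma(6, 10.0) quantiles at 0.2 and 0.8.
Posterior mean ≈ 0.600, SD ≈ 0.245; a Normal approximation gives roughly [0.394, 0.806].
Exact: lower = 0.390; upper = 0.791.

[0.390, 0.791]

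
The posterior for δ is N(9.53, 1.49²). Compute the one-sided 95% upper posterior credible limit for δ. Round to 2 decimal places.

Need U with P(δ ≤ U) = 0.95: U = 9.53 + z_{0.05}·1.49.
z = 1.645; U = 9.53 + 1.645 × 1.49 = 11.98.

11.98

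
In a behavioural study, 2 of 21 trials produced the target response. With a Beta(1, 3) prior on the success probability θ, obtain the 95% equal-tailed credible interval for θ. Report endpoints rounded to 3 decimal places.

Posterior: Beta(1+2, 3+19) = Beta(3, 22).
Equal-tailed 95% interval: the 0.025 and 0.975 quantiles of Beta(3, 22).
Posterior mean ≈ 0.120, SD ≈ 0.064; a Normal approximation gives roughly [-0.005, 0.245].
Exact: F⁻¹(0.025) = 0.027; F⁻¹(0.975) = 0.270.

[0.027, 0.270]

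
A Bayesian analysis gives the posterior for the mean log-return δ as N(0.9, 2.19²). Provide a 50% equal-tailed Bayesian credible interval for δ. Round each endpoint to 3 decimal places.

The posterior is symmetric, so the 50% equal-tailed interval is δ = 0.9 ± z·2.19 with z = 0.674.
Half-width: 0.674 × 2.19 = 1.477.
0.9 − 1.477 = -0.577; 0.9 + 1.477 = 2.377.

[-0.577, 2.377]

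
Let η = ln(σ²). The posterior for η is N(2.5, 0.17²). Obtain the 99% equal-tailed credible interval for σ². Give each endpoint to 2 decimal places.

On the log scale the 99% interval is 2.5 ± 2.576 × 0.17 = [2.0621, 2.9379].
Exponentiate: [e^2.0621, e^2.9379] = [7.86, 18.88].

[7.86, 18.88]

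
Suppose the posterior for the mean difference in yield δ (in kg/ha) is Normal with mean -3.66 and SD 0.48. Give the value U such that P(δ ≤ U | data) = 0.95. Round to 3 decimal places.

-2.870

Need U with P(δ ≤ U) = 0.95: U = -3.66 + z_{0.05}·0.48.
z = 1.645; U = -3.66 + 1.645 × 0.48 = -2.870.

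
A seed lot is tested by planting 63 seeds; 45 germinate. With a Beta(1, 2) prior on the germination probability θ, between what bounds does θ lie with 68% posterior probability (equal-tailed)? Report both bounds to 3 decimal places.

[0.641, 0.753]

Posterior: Beta(1+45, 2+18) = Beta(46, 20).
Equal-tailed 68% interval: the 0.16 and 0.84 quantiles of Beta(46, 20).
Posterior mean ≈ 0.697, SD ≈ 0.056; a Normal approximation gives roughly [0.641, 0.753].
Exact: F⁻¹(0.16) = 0.641; F⁻¹(0.84) = 0.753.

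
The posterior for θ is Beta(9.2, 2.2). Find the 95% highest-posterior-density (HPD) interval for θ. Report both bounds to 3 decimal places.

[0.590, 0.988]

The posterior is unimodal and skewed, so the HPD interval has equal density at both endpoints and is the shortest 95% interval.
Solving f(0.590) = f(0.988) with F(0.988) − F(0.590) = 0.95 gives [0.590, 0.988].
For comparison, the equal-tailed interval is [0.545, 0.969]; the HPD is narrower and shifted toward the mode.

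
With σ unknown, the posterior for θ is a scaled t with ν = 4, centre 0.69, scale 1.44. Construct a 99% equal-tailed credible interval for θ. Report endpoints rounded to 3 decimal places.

The t_4 distribution is symmetric; the 99% interval is 0.69 ± t·1.44 with t_{0.995,4} = 4.604.
Half-width: 4.604 × 1.44 = 6.630.
0.69 − 6.630 = -5.940; 0.69 + 6.630 = 7.320.

[-5.940, 7.320]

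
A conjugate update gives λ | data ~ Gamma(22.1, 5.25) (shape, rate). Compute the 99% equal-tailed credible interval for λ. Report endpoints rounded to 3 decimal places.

[2.260, 6.871]

Posterior: Gamma(shape 22.1, rate 5.25).
Equal-tailed 99% interval: Gamma(22.1, 5.25) quantiles at 0.005 and 0.995.
Posterior mean ≈ 4.210, SD ≈ 0.895; a Normal approximation gives roughly [1.903, 6.516].
Exact: lower = 2.260; upper = 6.871.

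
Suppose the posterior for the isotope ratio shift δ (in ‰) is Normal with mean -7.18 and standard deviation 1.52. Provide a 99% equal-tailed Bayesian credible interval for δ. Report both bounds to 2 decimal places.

The posterior is symmetric, so the 99% equal-tailed interval is δ = -7.18 ± z·1.52 with z = 2.576.
Half-width: 2.576 × 1.52 = 3.92.
-7.18 − 3.92 = -11.10; -7.18 + 3.92 = -3.26.

[-11.10, -3.26]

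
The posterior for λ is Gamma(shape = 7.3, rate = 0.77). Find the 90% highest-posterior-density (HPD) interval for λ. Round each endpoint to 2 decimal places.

[3.88, 14.88]

The posterior is unimodal and skewed, so the HPD interval has equal density at both endpoints and is the shortest 90% interval.
Solving f(3.88) = f(14.88) with F(14.88) − F(3.88) = 0.90 gives [3.88, 14.88].
For comparison, the equal-tailed interval is [4.53, 15.89]; the HPD is narrower and shifted toward the mode.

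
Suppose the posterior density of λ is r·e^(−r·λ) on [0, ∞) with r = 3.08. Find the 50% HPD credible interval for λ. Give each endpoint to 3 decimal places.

The exponential density is strictly decreasing on [0, ∞), so the HPD interval is anchored at 0: [0, q] with P(λ ≤ q) = 0.50.
q = −ln(1 − 0.50) / 3.08 = 0.6931 / 3.08 = 0.225.

[0.000, 0.225]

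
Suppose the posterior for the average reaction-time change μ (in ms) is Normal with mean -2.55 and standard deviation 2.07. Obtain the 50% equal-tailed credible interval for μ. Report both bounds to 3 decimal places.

The posterior is symmetric, so the 50% equal-tailed interval is μ = -2.55 ± z·2.07 with z = 0.674.
Half-width: 0.674 × 2.07 = 1.396.
-2.55 − 1.396 = -3.946; -2.55 + 1.396 = -1.154.

[-3.946, -1.154]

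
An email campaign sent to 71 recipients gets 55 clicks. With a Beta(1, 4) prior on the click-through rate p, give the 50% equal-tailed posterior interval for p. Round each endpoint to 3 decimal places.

Posterior: Beta(1+55, 4+16) = Beta(56, 20).
Equal-tailed 50% interval: the 0.25 and 0.75 quantiles of Beta(56, 20).
Posterior mean ≈ 0.737, SD ≈ 0.050; a Normal approximation gives roughly [0.703, 0.771].
Exact: F⁻¹(0.25) = 0.704; F⁻¹(0.75) = 0.772.

[0.704, 0.772]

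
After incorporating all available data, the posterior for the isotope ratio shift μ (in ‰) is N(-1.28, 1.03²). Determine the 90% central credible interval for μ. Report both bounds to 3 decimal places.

[-2.974, 0.414]

The posterior is symmetric, so the 90% equal-tailed interval is μ = -1.28 ± z·1.03 with z = 1.645.
Half-width: 1.645 × 1.03 = 1.694.
-1.28 − 1.694 = -2.974; -1.28 + 1.694 = 0.414.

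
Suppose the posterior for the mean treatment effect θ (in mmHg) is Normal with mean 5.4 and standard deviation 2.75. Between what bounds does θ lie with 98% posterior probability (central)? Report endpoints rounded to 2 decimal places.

The posterior is symmetric, so the 98% equal-tailed interval is θ = 5.4 ± z·2.75 with z = 2.326.
Half-width: 2.326 × 2.75 = 6.40.
5.4 − 6.40 = -1.00; 5.4 + 6.40 = 11.80.

[-1.00, 11.80]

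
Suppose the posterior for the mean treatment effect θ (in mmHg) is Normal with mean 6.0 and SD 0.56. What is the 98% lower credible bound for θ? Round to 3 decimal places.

4.850

Need L with P(θ ≥ L) = 0.98: L = 6.0 − z_{0.02}·0.56.
z = 2.054; L = 6.0 − 2.054 × 0.56 = 4.850.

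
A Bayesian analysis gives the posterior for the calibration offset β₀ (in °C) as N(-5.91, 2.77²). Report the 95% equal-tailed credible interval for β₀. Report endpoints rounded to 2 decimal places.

The posterior is symmetric, so the 95% equal-tailed interval is β₀ = -5.91 ± z·2.77 with z = 1.960.
Half-width: 1.960 × 2.77 = 5.43.
-5.91 − 5.43 = -11.34; -5.91 + 5.43 = -0.48.

[-11.34, -0.48]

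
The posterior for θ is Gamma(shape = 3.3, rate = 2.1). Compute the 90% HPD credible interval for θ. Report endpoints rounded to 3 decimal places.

[0.276, 2.822]

The posterior is unimodal and skewed, so the HPD interval has equal density at both endpoints and is the shortest 90% interval.
Solving f(0.276) = f(2.822) with F(2.822) − F(0.276) = 0.90 gives [0.276, 2.822].
For comparison, the equal-tailed interval is [0.464, 3.210]; the HPD is narrower and shifted toward the mode.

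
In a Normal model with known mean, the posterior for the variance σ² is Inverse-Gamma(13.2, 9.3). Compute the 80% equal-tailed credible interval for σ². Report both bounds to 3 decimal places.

Inverse-Gamma(13.2, 9.3) quantiles: F⁻¹(0.1) and F⁻¹(0.9).
Equivalently, 1/σ² ~ Gamma(13.2, rate = 9.3); invert its 0.9 and 0.1 quantiles.
Posterior mean ≈ 0.762, SD ≈ 0.228; a Normal approximation gives roughly [0.470, 1.054].
Exact: lower = 0.516; upper = 1.056.

[0.516, 1.056]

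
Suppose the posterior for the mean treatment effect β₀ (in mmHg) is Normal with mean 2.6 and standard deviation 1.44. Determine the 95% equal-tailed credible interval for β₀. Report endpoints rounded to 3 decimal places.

[-0.222, 5.422]

The posterior is symmetric, so the 95% equal-tailed interval is β₀ = 2.6 ± z·1.44 with z = 1.960.
Half-width: 1.960 × 1.44 = 2.822.
2.6 − 2.822 = -0.222; 2.6 + 2.822 = 5.422.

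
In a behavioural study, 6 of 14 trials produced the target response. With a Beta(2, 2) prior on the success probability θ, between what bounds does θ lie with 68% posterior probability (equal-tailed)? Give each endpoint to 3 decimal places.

Posterior: Beta(2+6, 2+8) = Beta(8, 10).
Equal-tailed 68% interval: the 0.16 and 0.84 quantiles of Beta(8, 10).
Posterior mean ≈ 0.444, SD ≈ 0.114; a Normal approximation gives roughly [0.331, 0.558].
Exact: F⁻¹(0.16) = 0.328; F⁻¹(0.84) = 0.561.

[0.328, 0.561]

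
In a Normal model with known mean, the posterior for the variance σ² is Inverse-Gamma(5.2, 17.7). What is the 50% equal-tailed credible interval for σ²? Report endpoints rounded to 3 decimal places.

Inverse-Gamma(5.2, 17.7) quantiles: F⁻¹(0.25) and F⁻¹(0.75).
Equivalently, 1/σ² ~ Gamma(5.2, rate = 17.7); invert its 0.75 and 0.25 quantiles.
Posterior mean ≈ 4.214, SD ≈ 2.356; a Normal approximation gives roughly [2.625, 5.803].
Exact: lower = 2.721; upper = 5.004.

[2.721, 5.004]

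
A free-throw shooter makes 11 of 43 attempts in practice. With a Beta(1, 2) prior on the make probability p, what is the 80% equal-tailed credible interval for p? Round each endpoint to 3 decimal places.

[0.181, 0.346]

Posterior: Beta(1+11, 2+32) = Beta(12, 34).
Equal-tailed 80% interval: the 0.1 and 0.9 quantiles of Beta(12, 34).
Posterior mean ≈ 0.261, SD ≈ 0.064; a Normal approximation gives roughly [0.179, 0.343].
Exact: F⁻¹(0.1) = 0.181; F⁻¹(0.9) = 0.346.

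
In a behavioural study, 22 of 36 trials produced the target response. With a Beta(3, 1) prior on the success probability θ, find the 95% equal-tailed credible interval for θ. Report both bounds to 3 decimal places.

Posterior: Beta(3+22, 1+14) = Beta(25, 15).
Equal-tailed 95% interval: the 0.025 and 0.975 quantiles of Beta(25, 15).
Posterior mean ≈ 0.625, SD ≈ 0.076; a Normal approximation gives roughly [0.477, 0.773].
Exact: F⁻¹(0.025) = 0.472; F⁻¹(0.975) = 0.766.

[0.472, 0.766]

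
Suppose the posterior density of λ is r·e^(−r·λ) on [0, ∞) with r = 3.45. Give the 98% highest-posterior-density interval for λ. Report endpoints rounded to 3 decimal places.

[0.000, 1.134]

The exponential density is strictly decreasing on [0, ∞), so the HPD interval is anchored at 0: [0, q] with P(λ ≤ q) = 0.98.
q = −ln(1 − 0.98) / 3.45 = 3.9120 / 3.45 = 1.134.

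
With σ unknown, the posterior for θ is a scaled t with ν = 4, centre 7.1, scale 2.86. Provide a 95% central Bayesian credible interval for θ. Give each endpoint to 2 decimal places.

The t_4 distribution is symmetric; the 95% interval is 7.1 ± t·2.86 with t_{0.975,4} = 2.776.
Half-width: 2.776 × 2.86 = 7.94.
7.1 − 7.94 = -0.84; 7.1 + 7.94 = 15.04.

[-0.84, 15.04]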